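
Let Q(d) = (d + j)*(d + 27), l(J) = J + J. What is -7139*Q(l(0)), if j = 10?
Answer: -1927530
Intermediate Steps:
l(J) = 2*J
Q(d) = (10 + d)*(27 + d) (Q(d) = (d + 10)*(d + 27) = (10 + d)*(27 + d))
-7139*Q(l(0)) = -7139*(270 + (2*0)² + 37*(2*0)) = -7139*(270 + 0² + 37*0) = -7139*(270 + 0 + 0) = -7139*270 = -1927530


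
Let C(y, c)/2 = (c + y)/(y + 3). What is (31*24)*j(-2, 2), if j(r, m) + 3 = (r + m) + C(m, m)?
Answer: -5208/5 ≈ -1041.6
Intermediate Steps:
C(y, c) = 2*(c + y)/(3 + y) (C(y, c) = 2*((c + y)/(y + 3)) = 2*((c + y)/(3 + y)) = 2*(c + y)/(3 + y))
j(r, m) = -3 + m + r + 4*m/(3 + m) (j(r, m) = -3 + ((r + m) + 2*(m + m)/(3 + m)) = -3 + ((m + r) + 2*(2*m)/(3 + m)) = -3 + ((m + r) + 4*m/(3 + m)) = -3 + (m + r + 4*m/(3 + m)) = -3 + m + r + 4*m/(3 + m))
(31*24)*j(-2, 2) = (31*24)*((4*2 + (3 + 2)*(-3 + 2 - 2))/(3 + 2)) = 744*((8 + 5*(-3))/5) = 744*((8 - 15)/5) = 744*((⅕)*(-7)) = 744*(-7/5) = -5208/5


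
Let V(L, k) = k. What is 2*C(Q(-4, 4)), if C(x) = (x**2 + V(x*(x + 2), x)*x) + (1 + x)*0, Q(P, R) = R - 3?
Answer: 4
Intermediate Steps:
Q(P, R) = -3 + R
C(x) = 2*x**2 (C(x) = (x**2 + x*x) + (1 + x)*0 = (x**2 + x**2) + 0 = 2*x**2 + 0 = 2*x**2)
2*C(Q(-4, 4)) = 2*(2*(-3 + 4)**2) = 2*(2*1**2) = 2*(2*1) = 2*2 = 4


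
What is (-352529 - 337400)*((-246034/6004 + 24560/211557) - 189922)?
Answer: 83235998286250810553/635094114 ≈ 1.3106e+11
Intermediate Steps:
(-352529 - 337400)*((-246034/6004 + 24560/211557) - 189922) = -689929*((-246034*1/6004 + 24560*(1/211557)) - 189922) = -689929*((-123017/3002 + 24560/211557) - 189922) = -689929*(-25951378349/635094114 - 189922) = -689929*(-120644295697457/635094114) = 83235998286250810553/635094114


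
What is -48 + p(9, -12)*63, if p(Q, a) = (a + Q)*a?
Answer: 2220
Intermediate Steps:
p(Q, a) = a*(Q + a) (p(Q, a) = (Q + a)*a = a*(Q + a))
-48 + p(9, -12)*63 = -48 - 12*(9 - 12)*63 = -48 - 12*(-3)*63 = -48 + 36*63 = -48 + 2268 = 2220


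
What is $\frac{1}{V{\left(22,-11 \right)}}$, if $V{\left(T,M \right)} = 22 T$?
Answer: $\frac{1}{484} \approx 0.0020661$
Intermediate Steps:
$\frac{1}{V{\left(22,-11 \right)}} = \frac{1}{22 \cdot 22} = \frac{1}{484}$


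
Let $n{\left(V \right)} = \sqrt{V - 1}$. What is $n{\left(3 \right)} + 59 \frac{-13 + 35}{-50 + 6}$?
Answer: $- \frac{59}{2} + \sqrt{2} \approx -28.086$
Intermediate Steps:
$n{\left(V \right)} = \sqrt{-1 + V}$
$n{\left(3 \right)} + 59 \frac{-13 + 35}{-50 + 6} = \sqrt{-1 + 3} + 59 \frac{-13 + 35}{-50 + 6} = \sqrt{2} + 59 \frac{22}{-44} = \sqrt{2} + 59 \cdot 22 \left(- \frac{1}{44}\right) = \sqrt{2} + 59 \left(- \frac{1}{2}\right) = \sqrt{2} - \frac{59}{2} = - \frac{59}{2} + \sqrt{2}$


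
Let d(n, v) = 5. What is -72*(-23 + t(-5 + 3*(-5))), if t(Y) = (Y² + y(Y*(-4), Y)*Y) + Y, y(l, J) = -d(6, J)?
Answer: -32904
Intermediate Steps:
y(l, J) = -5 (y(l, J) = -1*5 = -5)
t(Y) = Y² - 4*Y (t(Y) = (Y² - 5*Y) + Y = Y² - 4*Y)
-72*(-23 + t(-5 + 3*(-5))) = -72*(-23 + (-5 + 3*(-5))*(-4 + (-5 + 3*(-5)))) = -72*(-23 + (-5 - 15)*(-4 + (-5 - 15))) = -72*(-23 - 20*(-4 - 20)) = -72*(-23 - 20*(-24)) = -72*(-23 + 480) = -72*457 = -32904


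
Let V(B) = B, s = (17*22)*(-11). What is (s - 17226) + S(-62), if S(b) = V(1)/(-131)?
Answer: -2795541/131 ≈ -21340.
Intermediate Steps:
s = -4114 (s = 374*(-11) = -4114)
S(b) = -1/131 (S(b) = 1/(-131) = 1*(-1/131) = -1/131)
(s - 17226) + S(-62) = (-4114 - 17226) - 1/131 = -21340 - 1/131 = -2795541/131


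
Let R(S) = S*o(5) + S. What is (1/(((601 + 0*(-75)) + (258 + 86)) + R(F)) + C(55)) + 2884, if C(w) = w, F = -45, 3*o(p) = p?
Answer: 2424676/825 ≈ 2939.0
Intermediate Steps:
o(p) = p/3
R(S) = 8*S/3 (R(S) = S*((⅓)*5) + S = S*(5/3) + S = 5*S/3 + S = 8*S/3)
(1/(((601 + 0*(-75)) + (258 + 86)) + R(F)) + C(55)) + 2884 = (1/(((601 + 0*(-75)) + (258 + 86)) + (8/3)*(-45)) + 55) + 2884 = (1/(((601 + 0) + 344) - 120) + 55) + 2884 = (1/((601 + 344) - 120) + 55) + 2884 = (1/(945 - 120) + 55) + 2884 = (1/825 + 55) + 2884 = 45376/825 + 2884 = 2424676/825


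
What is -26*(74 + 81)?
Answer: -4030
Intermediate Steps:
-26*(74 + 81) = -26*155 = -4030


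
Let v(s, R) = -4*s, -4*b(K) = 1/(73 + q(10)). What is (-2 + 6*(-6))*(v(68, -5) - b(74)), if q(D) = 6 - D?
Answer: 1426349/138 ≈ 10336.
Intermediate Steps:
b(K) = -1/276 (b(K) = -1/(4*(73 + (6 - 1*10))) = -1/(4*(73 + (6 - 10))) = -1/(4*(73 - 4)) = -1/4/69 = -1/4*1/69 = -1/276)
(-2 + 6*(-6))*(v(68, -5) - b(74)) = (-2 + 6*(-6))*(-4*68 - 1*(-1/276)) = (-2 - 36)*(-272 + 1/276) = -38*(-75071/276) = 1426349/138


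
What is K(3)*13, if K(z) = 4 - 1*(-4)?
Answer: 104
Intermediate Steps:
K(z) = 8 (K(z) = 4 + 4 = 8)
K(3)*13 = 8*13 = 104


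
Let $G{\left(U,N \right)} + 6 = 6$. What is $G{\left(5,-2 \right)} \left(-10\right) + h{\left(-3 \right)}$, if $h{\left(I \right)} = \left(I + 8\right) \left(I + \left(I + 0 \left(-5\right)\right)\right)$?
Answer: $-30$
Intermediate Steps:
$G{\left(U,N \right)} = 0$ ($G{\left(U,N \right)} = -6 + 6 = 0$)
$h{\left(I \right)} = 2 I \left(8 + I\right)$ ($h{\left(I \right)} = \left(8 + I\right) \left(I + \left(I + 0\right)\right) = \left(8 + I\right) \left(I + I\right) = \left(8 + I\right) 2 I = 2 I \left(8 + I\right)$)
$G{\left(5,-2 \right)} \left(-10\right) + h{\left(-3 \right)} = 0 \left(-10\right) + 2 \left(-3\right) \left(8 - 3\right) = 0 + 2 \left(-3\right) 5 = 0 - 30 = -30$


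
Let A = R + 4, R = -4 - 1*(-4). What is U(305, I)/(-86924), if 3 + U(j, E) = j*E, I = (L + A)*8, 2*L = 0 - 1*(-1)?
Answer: -10977/86924 ≈ -0.12628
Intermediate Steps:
R = 0 (R = -4 + 4 = 0)
A = 4 (A = 0 + 4 = 4)
L = ½ (L = (0 - 1*(-1))/2 = (0 + 1)/2 = (½)*1 = ½ ≈ 0.50000)
I = 36 (I = (½ + 4)*8 = (9/2)*8 = 36)
U(j, E) = -3 + E*j (U(j, E) = -3 + j*E = -3 + E*j)
U(305, I)/(-86924) = (-3 + 36*305)/(-86924) = (-3 + 10980)*(-1/86924) = 10977*(-1/86924) = -10977/86924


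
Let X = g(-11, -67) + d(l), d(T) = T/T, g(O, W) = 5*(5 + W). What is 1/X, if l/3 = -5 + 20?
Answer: -1/309 ≈ -0.0032362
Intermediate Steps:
g(O, W) = 25 + 5*W
l = 45 (l = 3*(-5 + 20) = 3*15 = 45)
d(T) = 1
X = -309 (X = (25 + 5*(-67)) + 1 = (25 - 335) + 1 = -310 + 1 = -309)
1/X = 1/(-309) = -1/309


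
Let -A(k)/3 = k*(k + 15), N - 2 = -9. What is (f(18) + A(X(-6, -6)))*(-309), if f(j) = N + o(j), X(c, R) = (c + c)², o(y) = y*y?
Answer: 21126639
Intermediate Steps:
N = -7 (N = 2 - 9 = -7)
o(y) = y²
X(c, R) = 4*c² (X(c, R) = (2*c)² = 4*c²)
A(k) = -3*k*(15 + k) (A(k) = -3*k*(k + 15) = -3*k*(15 + k))
f(j) = -7 + j²
(f(18) + A(X(-6, -6)))*(-309) = ((-7 + 18²) - 3*4*(-6)²*(15 + 4*(-6)²))*(-309) = ((-7 + 324) - 3*4*36*(15 + 4*36))*(-309) = (317 - 3*144*(15 + 144))*(-309) = (317 - 3*144*159)*(-309) = (317 - 68688)*(-309) = -68371*(-309) = 21126639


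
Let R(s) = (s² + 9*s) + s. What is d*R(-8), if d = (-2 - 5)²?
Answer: -784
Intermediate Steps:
R(s) = s² + 10*s
d = 49 (d = (-7)² = 49)
d*R(-8) = 49*(-8*(10 - 8)) = 49*(-8*2) = 49*(-16) = -784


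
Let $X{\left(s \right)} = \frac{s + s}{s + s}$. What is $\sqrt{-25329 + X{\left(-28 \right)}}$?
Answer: $4 i \sqrt{1583} \approx 159.15 i$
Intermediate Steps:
$X{\left(s \right)} = 1$ ($X{\left(s \right)} = \frac{2 s}{2 s} = 2 s \frac{1}{2 s} = 1$)
$\sqrt{-25329 + X{\left(-28 \right)}} = \sqrt{-25329 + 1} = \sqrt{-25328} = 4 i \sqrt{1583}$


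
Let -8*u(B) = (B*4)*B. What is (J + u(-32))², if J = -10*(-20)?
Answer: 97344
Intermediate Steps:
u(B) = -B²/2 (u(B) = -B*4*B/8 = -4*B*B/8 = -B²/2)
J = 200
(J + u(-32))² = (200 - ½*(-32)²)² = (200 - ½*1024)² = (200 - 512)² = (-312)² = 97344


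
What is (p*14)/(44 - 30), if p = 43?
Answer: 43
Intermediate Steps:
(p*14)/(44 - 30) = (43*14)/(44 - 30) = 602/14 = 602*(1/14) = 43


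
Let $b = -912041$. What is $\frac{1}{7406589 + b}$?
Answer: $\frac{1}{6494548} \approx 1.5398 \cdot 10^{-7}$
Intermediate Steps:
$\frac{1}{7406589 + b} = \frac{1}{7406589 - 912041} = \frac{1}{6494548}$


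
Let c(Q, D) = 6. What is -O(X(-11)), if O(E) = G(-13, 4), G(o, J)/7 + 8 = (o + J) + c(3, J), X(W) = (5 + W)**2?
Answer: 77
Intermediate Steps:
G(o, J) = -14 + 7*J + 7*o (G(o, J) = -56 + 7*((o + J) + 6) = -56 + 7*((J + o) + 6) = -56 + 7*(6 + J + o) = -56 + (42 + 7*J + 7*o) = -14 + 7*J + 7*o)
O(E) = -77 (O(E) = -14 + 7*4 + 7*(-13) = -14 + 28 - 91 = -77)
-O(X(-11)) = -1*(-77) = 77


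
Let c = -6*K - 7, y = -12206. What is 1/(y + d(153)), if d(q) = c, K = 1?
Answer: -1/12219 ≈ -8.1840e-5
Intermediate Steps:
c = -13 (c = -6*1 - 7 = -6 - 7 = -13)
d(q) = -13
1/(y + d(153)) = 1/(-12206 - 13) = 1/(-12219) = -1/12219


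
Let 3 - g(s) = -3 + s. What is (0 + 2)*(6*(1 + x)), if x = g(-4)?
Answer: 132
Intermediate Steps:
g(s) = 6 - s (g(s) = 3 - (-3 + s) = 3 + (3 - s) = 6 - s)
x = 10 (x = 6 - 1*(-4) = 6 + 4 = 10)
(0 + 2)*(6*(1 + x)) = (0 + 2)*(6*(1 + 10)) = 2*(6*11) = 2*66 = 132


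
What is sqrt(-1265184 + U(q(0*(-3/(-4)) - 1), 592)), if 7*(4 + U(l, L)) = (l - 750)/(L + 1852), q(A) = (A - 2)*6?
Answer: 2*I*sqrt(5785935509809)/4277 ≈ 1124.8*I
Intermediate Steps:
q(A) = -12 + 6*A (q(A) = (-2 + A)*6 = -12 + 6*A)
U(l, L) = -4 + (-750 + l)/(7*(1852 + L)) (U(l, L) = -4 + ((l - 750)/(L + 1852))/7 = -4 + ((-750 + l)/(1852 + L))/7 = -4 + (-750 + l)/(7*(1852 + L)))
sqrt(-1265184 + U(q(0*(-3/(-4)) - 1), 592)) = sqrt(-1265184 + (-52606 + (-12 + 6*(0*(-3/(-4)) - 1)) - 28*592)/(7*(1852 + 592))) = sqrt(-1265184 + (1/7)*(-52606 + (-12 + 6*(0*(-3*(-1/4)) - 1)) - 16576)/2444) = sqrt(-1265184 + (1/7)*(1/2444)*(-52606 + (-12 + 6*(0*(3/4) - 1)) - 16576)) = sqrt(-1265184 + (1/7)*(1/2444)*(-52606 + (-12 + 6*(0 - 1)) - 16576)) = sqrt(-1265184 + (1/7)*(1/2444)*(-52606 + (-12 + 6*(-1)) - 16576)) = sqrt(-1265184 + (1/7)*(1/2444)*(-52606 + (-12 - 6) - 16576)) = sqrt(-1265184 + (1/7)*(1/2444)*(-52606 - 18 - 16576)) = sqrt(-1265184 + (1/7)*(1/2444)*(-69200)) = sqrt(-1265184 - 17300/4277) = sqrt(-5411209268/4277) = 2*I*sqrt(5785935509809)/4277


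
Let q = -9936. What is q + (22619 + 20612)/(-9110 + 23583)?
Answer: -143760497/14473 ≈ -9933.0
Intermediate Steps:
q + (22619 + 20612)/(-9110 + 23583) = -9936 + (22619 + 20612)/(-9110 + 23583) = -9936 + 43231/14473 = -143760497/14473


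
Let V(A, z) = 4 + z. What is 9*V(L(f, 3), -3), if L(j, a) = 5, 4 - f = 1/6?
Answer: 9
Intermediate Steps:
f = 23/6 (f = 4 - 1/6 = 4 - 1*⅙ = 4 - ⅙ = 23/6 ≈ 3.8333)
9*V(L(f, 3), -3) = 9*(4 - 3) = 9*1 = 9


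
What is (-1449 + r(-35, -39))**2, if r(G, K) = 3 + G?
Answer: 2193361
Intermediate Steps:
(-1449 + r(-35, -39))**2 = (-1449 + (3 - 35))**2 = (-1449 - 32)**2 = (-1481)**2 = 2193361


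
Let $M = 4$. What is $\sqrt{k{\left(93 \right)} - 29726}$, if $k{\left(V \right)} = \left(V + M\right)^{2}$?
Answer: $i \sqrt{20317} \approx 142.54 i$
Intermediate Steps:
$k{\left(V \right)} = \left(4 + V\right)^{2}$ ($k{\left(V \right)} = \left(V + 4\right)^{2} = \left(4 + V\right)^{2}$)
$\sqrt{k{\left(93 \right)} - 29726} = \sqrt{\left(4 + 93\right)^{2} - 29726} = \sqrt{97^{2} - 29726} = \sqrt{9409 - 29726} = \sqrt{-20317} = i \sqrt{20317}$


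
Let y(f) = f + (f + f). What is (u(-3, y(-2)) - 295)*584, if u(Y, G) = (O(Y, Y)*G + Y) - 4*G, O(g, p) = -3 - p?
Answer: -160016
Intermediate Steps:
y(f) = 3*f (y(f) = f + 2*f = 3*f)
u(Y, G) = Y - 4*G + G*(-3 - Y) (u(Y, G) = ((-3 - Y)*G + Y) - 4*G = (G*(-3 - Y) + Y) - 4*G = (Y + G*(-3 - Y)) - 4*G = Y - 4*G + G*(-3 - Y))
(u(-3, y(-2)) - 295)*584 = ((-3 - 21*(-2) - 1*3*(-2)*(-3)) - 295)*584 = ((-3 - 7*(-6) - 1*(-6)*(-3)) - 295)*584 = ((-3 + 42 - 18) - 295)*584 = (21 - 295)*584 = -274*584 = -160016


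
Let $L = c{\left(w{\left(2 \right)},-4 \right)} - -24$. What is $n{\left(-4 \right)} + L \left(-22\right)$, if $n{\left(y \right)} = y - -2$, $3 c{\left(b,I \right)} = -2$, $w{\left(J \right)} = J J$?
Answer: $- \frac{1546}{3} \approx -515.33$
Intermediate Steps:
$w{\left(J \right)} = J^{2}$
$c{\left(b,I \right)} = - \frac{2}{3}$ ($c{\left(b,I \right)} = \frac{1}{3} \left(-2\right) = - \frac{2}{3}$)
$n{\left(y \right)} = 2 + y$ ($n{\left(y \right)} = y + 2 = 2 + y$)
$L = \frac{70}{3}$ ($L = - \frac{2}{3} - -24 = - \frac{2}{3} + 24 = \frac{70}{3} \approx 23.333$)
$n{\left(-4 \right)} + L \left(-22\right) = \left(2 - 4\right) + \frac{70}{3} \left(-22\right) = -2 - \frac{1540}{3} = - \frac{1546}{3}$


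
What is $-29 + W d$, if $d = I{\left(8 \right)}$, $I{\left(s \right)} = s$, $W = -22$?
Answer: $-205$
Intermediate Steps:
$d = 8$
$-29 + W d = -29 - 176 = -205$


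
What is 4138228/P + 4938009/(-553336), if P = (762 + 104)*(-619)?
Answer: -2468435002547/148308988072 ≈ -16.644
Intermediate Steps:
P = -536054 (P = 866*(-619) = -536054)
4138228/P + 4938009/(-553336) = 4138228/(-536054) + 4938009/(-553336) = 4138228*(-1/536054) + 4938009*(-1/553336) = -2069114/268027 - 4938009/553336 = -2468435002547/148308988072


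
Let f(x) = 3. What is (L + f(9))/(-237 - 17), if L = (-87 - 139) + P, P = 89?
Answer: 67/127 ≈ 0.52756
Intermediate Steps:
L = -137 (L = (-87 - 139) + 89 = -226 + 89 = -137)
(L + f(9))/(-237 - 17) = (-137 + 3)/(-237 - 17) = -134/(-254) = -134*(-1/254) = 67/127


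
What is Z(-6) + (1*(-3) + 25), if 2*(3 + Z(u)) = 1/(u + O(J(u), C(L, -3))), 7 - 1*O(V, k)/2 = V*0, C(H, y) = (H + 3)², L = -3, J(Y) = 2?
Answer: 305/16 ≈ 19.063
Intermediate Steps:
C(H, y) = (3 + H)²
O(V, k) = 14 (O(V, k) = 14 - 2*V*0 = 14 - 2*0 = 14 + 0 = 14)
Z(u) = -3 + 1/(2*(14 + u)) (Z(u) = -3 + 1/(2*(u + 14)) = -3 + 1/(2*(14 + u)))
Z(-6) + (1*(-3) + 25) = (-83 - 6*(-6))/(2*(14 - 6)) + (1*(-3) + 25) = (½)*(-83 + 36)/8 + (-3 + 25) = (½)*(⅛)*(-47) + 22 = -47/16 + 22 = 305/16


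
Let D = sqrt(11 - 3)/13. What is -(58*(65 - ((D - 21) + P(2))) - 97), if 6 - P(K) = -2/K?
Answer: -4485 + 116*sqrt(2)/13 ≈ -4472.4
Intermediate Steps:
P(K) = 6 + 2/K (P(K) = 6 - (-2)/K = 6 + 2/K)
D = 2*sqrt(2)/13 (D = sqrt(8)*(1/13) = (2*sqrt(2))*(1/13) = 2*sqrt(2)/13 ≈ 0.21757)
-(58*(65 - ((D - 21) + P(2))) - 97) = -(58*(65 - ((2*sqrt(2)/13 - 21) + (6 + 2/2))) - 97) = -(58*(65 - ((-21 + 2*sqrt(2)/13) + (6 + 2*(1/2)))) - 97) = -(58*(65 - ((-21 + 2*sqrt(2)/13) + (6 + 1))) - 97) = -(58*(65 - ((-21 + 2*sqrt(2)/13) + 7)) - 97) = -(58*(65 - (-14 + 2*sqrt(2)/13)) - 97) = -(58*(65 + (14 - 2*sqrt(2)/13)) - 97) = -(58*(79 - 2*sqrt(2)/13) - 97) = -((4582 - 116*sqrt(2)/13) - 97) = -(4485 - 116*sqrt(2)/13) = -4485 + 116*sqrt(2)/13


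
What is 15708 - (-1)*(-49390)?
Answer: -33682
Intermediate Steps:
15708 - (-1)*(-49390) = 15708 - 1*49390 = 15708 - 49390 = -33682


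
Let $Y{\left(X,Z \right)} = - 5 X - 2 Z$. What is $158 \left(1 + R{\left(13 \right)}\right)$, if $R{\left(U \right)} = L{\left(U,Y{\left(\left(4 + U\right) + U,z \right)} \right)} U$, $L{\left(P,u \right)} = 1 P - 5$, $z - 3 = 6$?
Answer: $16590$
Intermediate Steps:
$z = 9$ ($z = 3 + 6 = 9$)
$L{\left(P,u \right)} = -5 + P$ ($L{\left(P,u \right)} = P - 5 = -5 + P$)
$R{\left(U \right)} = U \left(-5 + U\right)$ ($R{\left(U \right)} = \left(-5 + U\right) U = U \left(-5 + U\right)$)
$158 \left(1 + R{\left(13 \right)}\right) = 158 \left(1 + 13 \left(-5 + 13\right)\right) = 158 \left(1 + 13 \cdot 8\right) = 158 \left(1 + 104\right) = 158 \cdot 105 = 16590$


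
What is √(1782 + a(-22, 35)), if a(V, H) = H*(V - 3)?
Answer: √907 ≈ 30.116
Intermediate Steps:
a(V, H) = H*(-3 + V)
√(1782 + a(-22, 35)) = √(1782 + 35*(-3 - 22)) = √(1782 + 35*(-25)) = √(1782 - 875) = √907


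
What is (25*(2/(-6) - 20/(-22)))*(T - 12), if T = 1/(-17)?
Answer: -97375/561 ≈ -173.57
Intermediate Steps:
T = -1/17 ≈ -0.058824
(25*(2/(-6) - 20/(-22)))*(T - 12) = (25*(2/(-6) - 20/(-22)))*(-1/17 - 12) = (25*(2*(-1/6) - 20*(-1/22)))*(-205/17) = (25*(-1/3 + 10/11))*(-205/17) = (25*(19/33))*(-205/17) = (475/33)*(-205/17) = -97375/561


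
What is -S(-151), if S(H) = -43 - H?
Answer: -108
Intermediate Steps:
-S(-151) = -(-43 - 1*(-151)) = -(-43 + 151) = -1*108 = -108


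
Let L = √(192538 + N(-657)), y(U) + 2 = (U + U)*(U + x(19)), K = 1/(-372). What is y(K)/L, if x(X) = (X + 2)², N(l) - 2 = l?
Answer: -302435*√191883/13276768536 ≈ -0.0099783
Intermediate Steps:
N(l) = 2 + l
x(X) = (2 + X)²
K = -1/372 ≈ -0.0026882
y(U) = -2 + 2*U*(441 + U) (y(U) = -2 + (U + U)*(U + (2 + 19)²) = -2 + (2*U)*(U + 21²) = -2 + (2*U)*(U + 441) = -2 + (2*U)*(441 + U) = -2 + 2*U*(441 + U))
L = √191883 (L = √(192538 + (2 - 657)) = √(192538 - 655) = √191883 ≈ 438.04)
y(K)/L = (-2 + 2*(-1/372)² + 882*(-1/372))/(√191883) = (-2 + 2*(1/138384) - 147/62)*(√191883/191883) = (-2 + 1/69192 - 147/62)*(√191883/191883) = -302435*√191883/13276768536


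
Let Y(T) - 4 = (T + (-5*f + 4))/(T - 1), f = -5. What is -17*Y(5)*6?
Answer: -1275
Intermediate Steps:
Y(T) = 4 + (29 + T)/(-1 + T) (Y(T) = 4 + (T + (-5*(-5) + 4))/(T - 1) = 4 + (T + (25 + 4))/(-1 + T) = 4 + (T + 29)/(-1 + T) = 4 + (29 + T)/(-1 + T))
-17*Y(5)*6 = -85*(5 + 5)/(-1 + 5)*6 = -85*10/4*6 = -17*25/2*6 = -425/2*6 = -1275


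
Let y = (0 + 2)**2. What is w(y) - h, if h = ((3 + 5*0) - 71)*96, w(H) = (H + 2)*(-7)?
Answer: 6486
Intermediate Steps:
y = 4 (y = 2**2 = 4)
w(H) = -14 - 7*H (w(H) = (2 + H)*(-7) = -14 - 7*H)
h = -6528 (h = ((3 + 0) - 71)*96 = (3 - 71)*96 = -68*96 = -6528)
w(y) - h = (-14 - 7*4) - 1*(-6528) = (-14 - 28) + 6528 = -42 + 6528 = 6486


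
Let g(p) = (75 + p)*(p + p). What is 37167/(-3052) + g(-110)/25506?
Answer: -4240739/357084 ≈ -11.876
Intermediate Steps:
g(p) = 2*p*(75 + p) (g(p) = (75 + p)*(2*p) = 2*p*(75 + p))
37167/(-3052) + g(-110)/25506 = 37167/(-3052) + (2*(-110)*(75 - 110))/25506 = 37167*(-1/3052) + (2*(-110)*(-35))*(1/25506) = -37167/3052 + 7700*(1/25506) = -37167/3052 + 3850/12753 = -4240739/357084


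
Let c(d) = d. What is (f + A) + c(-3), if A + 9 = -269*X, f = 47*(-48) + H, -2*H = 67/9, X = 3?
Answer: -55417/18 ≈ -3078.7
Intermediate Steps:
H = -67/18 (H = -67/(2*9) = -½*67/9 = -67/18 ≈ -3.7222)
f = -40675/18 (f = 47*(-48) - 67/18 = -2256 - 67/18 = -40675/18 ≈ -2259.7)
A = -816 (A = -9 - 269*3 = -9 - 807 = -816)
(f + A) + c(-3) = (-40675/18 - 816) - 3 = -55363/18 - 3 = -55417/18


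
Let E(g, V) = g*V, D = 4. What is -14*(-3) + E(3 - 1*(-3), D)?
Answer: 66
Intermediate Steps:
E(g, V) = V*g
-14*(-3) + E(3 - 1*(-3), D) = -14*(-3) + 4*(3 - 1*(-3)) = 42 + 4*(3 + 3) = 42 + 4*6 = 42 + 24 = 66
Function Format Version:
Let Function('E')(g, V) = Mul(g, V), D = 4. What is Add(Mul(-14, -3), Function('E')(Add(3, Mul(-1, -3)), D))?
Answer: 66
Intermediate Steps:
Function('E')(g, V) = Mul(V, g)
Add(Mul(-14, -3), Function('E')(Add(3, Mul(-1, -3)), D)) = Add(Mul(-14, -3), Mul(4, Add(3, Mul(-1, -3)))) = Add(42, Mul(4, Add(3, 3))) = Add(42, Mul(4, 6)) = Add(42, 24) = 66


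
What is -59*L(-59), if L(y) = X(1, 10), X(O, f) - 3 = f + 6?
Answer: -1121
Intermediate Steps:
X(O, f) = 9 + f (X(O, f) = 3 + (f + 6) = 3 + (6 + f) = 9 + f)
L(y) = 19 (L(y) = 9 + 10 = 19)
-59*L(-59) = -59*19 = -1121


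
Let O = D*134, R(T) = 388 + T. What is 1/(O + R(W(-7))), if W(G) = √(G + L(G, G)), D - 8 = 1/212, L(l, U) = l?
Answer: 16411662/23971557233 - 11236*I*√14/23971557233 ≈ 0.00068463 - 1.7538e-6*I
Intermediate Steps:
D = 1697/212 (D = 8 + 1/212 = 1697/212 ≈ 8.0047)
W(G) = √2*√G (W(G) = √(G + G) = √(2*G) = √2*√G)
O = 113699/106 (O = (1697/212)*134 = 113699/106 ≈ 1072.6)
1/(O + R(W(-7))) = 1/(113699/106 + (388 + √2*√(-7))) = 1/(113699/106 + (388 + √2*(I*√7))) = 1/(113699/106 + (388 + I*√14)) = 1/(154827/106 + I*√14)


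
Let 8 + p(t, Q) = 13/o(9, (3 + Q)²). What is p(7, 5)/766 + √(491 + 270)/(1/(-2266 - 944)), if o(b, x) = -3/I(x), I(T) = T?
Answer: -428/1149 - 3210*√761 ≈ -88552.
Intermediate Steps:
o(b, x) = -3/x
p(t, Q) = -8 - 13*(3 + Q)²/3 (p(t, Q) = -8 + 13/((-3/(3 + Q)²)) = -8 + 13*(-(3 + Q)²/3) = -8 - 13*(3 + Q)²/3)
p(7, 5)/766 + √(491 + 270)/(1/(-2266 - 944)) = (-8 - 13*(3 + 5)²/3)/766 + √(491 + 270)/(1/(-2266 - 944)) = (-8 - 13/3*8²)*(1/766) + √761/(1/(-3210)) = (-8 - 13/3*64)*(1/766) + √761/(-1/3210) = (-8 - 832/3)*(1/766) + √761*(-3210) = -856/3*1/766 - 3210*√761 = -428/1149 - 3210*√761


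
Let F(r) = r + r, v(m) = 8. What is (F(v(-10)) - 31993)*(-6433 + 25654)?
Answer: -614629917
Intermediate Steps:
F(r) = 2*r
(F(v(-10)) - 31993)*(-6433 + 25654) = (2*8 - 31993)*(-6433 + 25654) = (16 - 31993)*19221 = -31977*19221 = -614629917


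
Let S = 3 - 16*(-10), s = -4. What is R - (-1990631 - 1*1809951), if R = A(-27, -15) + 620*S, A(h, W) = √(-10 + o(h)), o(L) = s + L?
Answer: 3901642 + I*√41 ≈ 3.9016e+6 + 6.4031*I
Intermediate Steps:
o(L) = -4 + L
S = 163 (S = 3 + 160 = 163)
A(h, W) = √(-14 + h) (A(h, W) = √(-10 + (-4 + h)) = √(-14 + h))
R = 101060 + I*√41 (R = √(-14 - 27) + 620*163 = √(-41) + 101060 = I*√41 + 101060 = 101060 + I*√41 ≈ 1.0106e+5 + 6.4031*I)
R - (-1990631 - 1*1809951) = (101060 + I*√41) - (-1990631 - 1*1809951) = (101060 + I*√41) - (-1990631 - 1809951) = (101060 + I*√41) - 1*(-3800582) = (101060 + I*√41) + 3800582 = 3901642 + I*√41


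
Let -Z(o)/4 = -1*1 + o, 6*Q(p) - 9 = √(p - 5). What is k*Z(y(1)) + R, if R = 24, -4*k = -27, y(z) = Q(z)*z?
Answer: 21/2 - 9*I ≈ 10.5 - 9.0*I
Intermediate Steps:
Q(p) = 3/2 + √(-5 + p)/6 (Q(p) = 3/2 + √(p - 5)/6 = 3/2 + √(-5 + p)/6)
y(z) = z*(3/2 + √(-5 + z)/6) (y(z) = (3/2 + √(-5 + z)/6)*z = z*(3/2 + √(-5 + z)/6))
k = 27/4 (k = -¼*(-27) = 27/4 ≈ 6.7500)
Z(o) = 4 - 4*o (Z(o) = -4*(-1*1 + o) = -4*(-1 + o) = 4 - 4*o)
k*Z(y(1)) + R = 27*(4 - 2*(9 + √(-5 + 1))/3)/4 + 24 = 27*(4 - 2*(9 + √(-4))/3)/4 + 24 = 27*(4 - 2*(9 + 2*I)/3)/4 + 24 = 27*(4 - 4*(3/2 + I/3))/4 + 24 = 27*(4 + (-6 - 4*I/3))/4 + 24 = 27*(-2 - 4*I/3)/4 + 24 = (-27/2 - 9*I) + 24 = 21/2 - 9*I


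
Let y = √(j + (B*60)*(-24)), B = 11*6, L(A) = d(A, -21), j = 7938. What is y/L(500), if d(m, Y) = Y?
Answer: -I*√9678/7 ≈ -14.054*I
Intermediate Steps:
L(A) = -21
B = 66
y = 3*I*√9678 (y = √(7938 + (66*60)*(-24)) = √(7938 + 3960*(-24)) = √(7938 - 95040) = √(-87102) = 3*I*√9678 ≈ 295.13*I)
y/L(500) = (3*I*√9678)/(-21) = (3*I*√9678)*(-1/21) = -I*√9678/7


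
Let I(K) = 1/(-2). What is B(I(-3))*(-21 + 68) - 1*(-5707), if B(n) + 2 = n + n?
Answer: 5566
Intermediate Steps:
I(K) = -1/2
B(n) = -2 + 2*n (B(n) = -2 + (n + n) = -2 + 2*n)
B(I(-3))*(-21 + 68) - 1*(-5707) = (-2 + 2*(-1/2))*(-21 + 68) - 1*(-5707) = (-2 - 1)*47 + 5707 = -3*47 + 5707 = -141 + 5707 = 5566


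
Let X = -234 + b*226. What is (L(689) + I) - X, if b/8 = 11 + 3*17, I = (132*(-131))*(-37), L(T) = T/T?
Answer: 527943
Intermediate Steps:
L(T) = 1
I = 639804 (I = -17292*(-37) = 639804)
b = 496 (b = 8*(11 + 3*17) = 8*(11 + 51) = 8*62 = 496)
X = 111862 (X = -234 + 496*226 = -234 + 112096 = 111862)
(L(689) + I) - X = (1 + 639804) - 1*111862 = 639805 - 111862 = 527943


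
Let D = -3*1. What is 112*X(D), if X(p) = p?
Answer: -336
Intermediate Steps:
D = -3
112*X(D) = 112*(-3) = -336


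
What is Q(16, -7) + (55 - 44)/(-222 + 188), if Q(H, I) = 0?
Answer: -11/34 ≈ -0.32353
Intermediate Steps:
Q(16, -7) + (55 - 44)/(-222 + 188) = 0 + (55 - 44)/(-222 + 188) = 0 + 11/(-34) = 0 + 11*(-1/34) = 0 - 11/34 = -11/34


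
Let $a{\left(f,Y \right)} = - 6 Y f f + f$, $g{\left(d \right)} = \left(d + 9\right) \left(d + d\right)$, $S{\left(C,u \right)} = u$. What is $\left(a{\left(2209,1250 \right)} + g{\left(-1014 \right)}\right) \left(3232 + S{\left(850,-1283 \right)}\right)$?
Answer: $-71324760377299$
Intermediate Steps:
$g{\left(d \right)} = 2 d \left(9 + d\right)$ ($g{\left(d \right)} = \left(9 + d\right) 2 d = 2 d \left(9 + d\right)$)
$a{\left(f,Y \right)} = f - 6 Y f^{2}$ ($a{\left(f,Y \right)} = - 6 Y f f + f = - 6 Y f^{2} + f = f - 6 Y f^{2}$)
$\left(a{\left(2209,1250 \right)} + g{\left(-1014 \right)}\right) \left(3232 + S{\left(850,-1283 \right)}\right) = \left(2209 \left(1 - 7500 \cdot 2209\right) + 2 \left(-1014\right) \left(9 - 1014\right)\right) \left(3232 - 1283\right) = \left(2209 \left(1 - 16567500\right) + 2 \left(-1014\right) \left(-1005\right)\right) 1949 = \left(2209 \left(-16567499\right) + 2038140\right) 1949 = \left(-36597605291 + 2038140\right) 1949 = \left(-36595567151\right) 1949 = -71324760377299$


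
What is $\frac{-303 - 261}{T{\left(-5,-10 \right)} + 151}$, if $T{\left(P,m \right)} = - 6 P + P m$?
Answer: $- \frac{188}{77} \approx -2.4416$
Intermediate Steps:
$\frac{-303 - 261}{T{\left(-5,-10 \right)} + 151} = \frac{-303 - 261}{- 5 \left(-6 - 10\right) + 151} = - \frac{564}{\left(-5\right) \left(-16\right) + 151} = - \frac{564}{80 + 151} = - \frac{564}{231} = \left(-564\right) \frac{1}{231} = - \frac{188}{77}$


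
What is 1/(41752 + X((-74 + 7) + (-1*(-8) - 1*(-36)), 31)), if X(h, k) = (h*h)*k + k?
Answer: 1/58182 ≈ 1.7187e-5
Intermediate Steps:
X(h, k) = k + k*h² (X(h, k) = h²*k + k = k*h² + k = k + k*h²)
1/(41752 + X((-74 + 7) + (-1*(-8) - 1*(-36)), 31)) = 1/(41752 + 31*(1 + ((-74 + 7) + (-1*(-8) - 1*(-36)))²)) = 1/(41752 + 31*(1 + (-67 + (8 + 36))²)) = 1/(41752 + 31*(1 + (-67 + 44)²)) = 1/(41752 + 31*(1 + (-23)²)) = 1/(41752 + 31*(1 + 529)) = 1/(41752 + 31*530) = 1/(41752 + 16430) = 1/58182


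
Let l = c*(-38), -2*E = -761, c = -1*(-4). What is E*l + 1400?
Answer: -56436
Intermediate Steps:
c = 4
E = 761/2 (E = -1/2*(-761) = 761/2 ≈ 380.50)
l = -152 (l = 4*(-38) = -152)
E*l + 1400 = (761/2)*(-152) + 1400 = -57836 + 1400 = -56436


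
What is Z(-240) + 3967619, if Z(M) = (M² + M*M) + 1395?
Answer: 4084214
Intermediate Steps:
Z(M) = 1395 + 2*M² (Z(M) = (M² + M²) + 1395 = 2*M² + 1395 = 1395 + 2*M²)
Z(-240) + 3967619 = (1395 + 2*(-240)²) + 3967619 = (1395 + 2*57600) + 3967619 = (1395 + 115200) + 3967619 = 116595 + 3967619 = 4084214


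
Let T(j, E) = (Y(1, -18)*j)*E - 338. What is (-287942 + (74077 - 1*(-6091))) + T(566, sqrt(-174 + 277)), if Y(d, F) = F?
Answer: -208112 - 10188*sqrt(103) ≈ -3.1151e+5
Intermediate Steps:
T(j, E) = -338 - 18*E*j (T(j, E) = (-18*j)*E - 338 = -18*E*j - 338 = -338 - 18*E*j)
(-287942 + (74077 - 1*(-6091))) + T(566, sqrt(-174 + 277)) = (-287942 + (74077 - 1*(-6091))) + (-338 - 18*sqrt(-174 + 277)*566) = (-287942 + (74077 + 6091)) + (-338 - 18*sqrt(103)*566) = (-287942 + 80168) + (-338 - 10188*sqrt(103)) = -207774 + (-338 - 10188*sqrt(103)) = -208112 - 10188*sqrt(103)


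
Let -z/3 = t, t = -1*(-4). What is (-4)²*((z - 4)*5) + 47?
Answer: -1233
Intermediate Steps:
t = 4
z = -12 (z = -3*4 = -12)
(-4)²*((z - 4)*5) + 47 = (-4)²*((-12 - 4)*5) + 47 = 16*(-16*5) + 47 = 16*(-80) + 47 = -1280 + 47 = -1233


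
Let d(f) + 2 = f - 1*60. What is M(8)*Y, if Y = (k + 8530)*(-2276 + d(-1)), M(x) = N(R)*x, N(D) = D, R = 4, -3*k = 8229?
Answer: -433145376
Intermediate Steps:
k = -2743 (k = -⅓*8229 = -2743)
d(f) = -62 + f (d(f) = -2 + (f - 1*60) = -2 + (f - 60) = -2 + (-60 + f) = -62 + f)
M(x) = 4*x
Y = -13535793 (Y = (-2743 + 8530)*(-2276 + (-62 - 1)) = 5787*(-2276 - 63) = 5787*(-2339) = -13535793)
M(8)*Y = (4*8)*(-13535793) = 32*(-13535793) = -433145376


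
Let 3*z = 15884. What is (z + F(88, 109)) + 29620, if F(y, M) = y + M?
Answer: 105335/3 ≈ 35112.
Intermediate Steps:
z = 15884/3 (z = (⅓)*15884 = 15884/3 ≈ 5294.7)
F(y, M) = M + y
(z + F(88, 109)) + 29620 = (15884/3 + (109 + 88)) + 29620 = (15884/3 + 197) + 29620 = 16475/3 + 29620 = 105335/3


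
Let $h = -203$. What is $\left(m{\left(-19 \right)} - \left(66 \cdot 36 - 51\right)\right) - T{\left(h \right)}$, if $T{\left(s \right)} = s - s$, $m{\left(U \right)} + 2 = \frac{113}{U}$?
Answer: $- \frac{44326}{19} \approx -2332.9$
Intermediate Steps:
$m{\left(U \right)} = -2 + \frac{113}{U}$
$T{\left(s \right)} = 0$
$\left(m{\left(-19 \right)} - \left(66 \cdot 36 - 51\right)\right) - T{\left(h \right)} = \left(\left(-2 + \frac{113}{-19}\right) - \left(66 \cdot 36 - 51\right)\right) - 0 = \left(\left(-2 + 113 \left(- \frac{1}{19}\right)\right) - \left(2376 - 51\right)\right) + 0 = \left(\left(-2 - \frac{113}{19}\right) - 2325\right) + 0 = \left(- \frac{151}{19} - 2325\right) + 0 = - \frac{44326}{19} + 0 = - \frac{44326}{19}$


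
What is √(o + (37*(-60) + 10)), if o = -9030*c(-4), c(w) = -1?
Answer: 2*√1705 ≈ 82.583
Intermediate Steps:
o = 9030 (o = -9030*(-1) = 9030)
√(o + (37*(-60) + 10)) = √(9030 + (37*(-60) + 10)) = √(9030 + (-2220 + 10)) = √(9030 - 2210) = √6820 = 2*√1705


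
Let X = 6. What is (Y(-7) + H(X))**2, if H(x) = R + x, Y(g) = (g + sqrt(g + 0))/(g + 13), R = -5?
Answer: (-1 + I*sqrt(7))**2/36 ≈ -0.16667 - 0.14699*I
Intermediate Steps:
Y(g) = (g + sqrt(g))/(13 + g)
H(x) = -5 + x
(Y(-7) + H(X))**2 = ((-7 + sqrt(-7))/(13 - 7) + (-5 + 6))**2 = ((-7 + I*sqrt(7))/6 + 1)**2 = ((-7/6 + I*sqrt(7)/6) + 1)**2 = (-1/6 + I*sqrt(7)/6)**2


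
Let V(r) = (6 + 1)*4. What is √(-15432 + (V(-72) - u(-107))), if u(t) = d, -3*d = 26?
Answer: I*√138558/3 ≈ 124.08*I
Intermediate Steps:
d = -26/3 (d = -⅓*26 = -26/3 ≈ -8.6667)
V(r) = 28 (V(r) = 7*4 = 28)
u(t) = -26/3
√(-15432 + (V(-72) - u(-107))) = √(-15432 + (28 - 1*(-26/3))) = √(-15432 + (28 + 26/3)) = √(-15432 + 110/3) = √(-46186/3) = I*√138558/3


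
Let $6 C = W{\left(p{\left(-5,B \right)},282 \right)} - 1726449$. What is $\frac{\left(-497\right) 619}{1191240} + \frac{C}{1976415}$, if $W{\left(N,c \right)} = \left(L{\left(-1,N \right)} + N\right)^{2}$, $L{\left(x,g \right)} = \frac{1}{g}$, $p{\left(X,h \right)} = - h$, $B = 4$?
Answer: $- \frac{253545556847}{627835894560} \approx -0.40384$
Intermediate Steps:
$W{\left(N,c \right)} = \left(N + \frac{1}{N}\right)^{2}$ ($W{\left(N,c \right)} = \left(\frac{1}{N} + N\right)^{2} = \left(N + \frac{1}{N}\right)^{2}$)
$C = - \frac{27622895}{96}$ ($C = \frac{\frac{\left(1 + \left(\left(-1\right) 4\right)^{2}\right)^{2}}{16} - 1726449}{6} = \frac{\frac{\left(1 + \left(-4\right)^{2}\right)^{2}}{16} - 1726449}{6} = \frac{\frac{\left(1 + 16\right)^{2}}{16} - 1726449}{6} = \frac{\frac{17^{2}}{16} - 1726449}{6} = \frac{\frac{1}{16} \cdot 289 - 1726449}{6} = \frac{\frac{289}{16} - 1726449}{6} = \frac{1}{6} \left(- \frac{27622895}{16}\right) = - \frac{27622895}{96} \approx -2.8774 \cdot 10^{5}$)
$\frac{\left(-497\right) 619}{1191240} + \frac{C}{1976415} = \frac{\left(-497\right) 619}{1191240} - \frac{27622895}{96 \cdot 1976415} = \left(-307643\right) \frac{1}{1191240} - \frac{5524579}{37947168} = - \frac{307643}{1191240} - \frac{5524579}{37947168} = - \frac{253545556847}{627835894560}$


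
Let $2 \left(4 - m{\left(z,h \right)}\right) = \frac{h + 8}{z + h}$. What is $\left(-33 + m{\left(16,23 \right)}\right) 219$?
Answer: $- \frac{167389}{26} \approx -6438.0$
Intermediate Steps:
$m{\left(z,h \right)} = 4 - \frac{8 + h}{2 \left(h + z\right)}$ ($m{\left(z,h \right)} = 4 - \frac{\left(h + 8\right) \frac{1}{z + h}}{2} = 4 - \frac{\left(8 + h\right) \frac{1}{h + z}}{2} = 4 - \frac{\frac{1}{h + z} \left(8 + h\right)}{2} = 4 - \frac{8 + h}{2 \left(h + z\right)}$)
$\left(-33 + m{\left(16,23 \right)}\right) 219 = \left(-33 + \frac{-4 + 4 \cdot 16 + \frac{7}{2} \cdot 23}{23 + 16}\right) 219 = \left(-33 + \frac{-4 + 64 + \frac{161}{2}}{39}\right) 219 = \left(-33 + \frac{1}{39} \cdot \frac{281}{2}\right) 219 = \left(-33 + \frac{281}{78}\right) 219 = \left(- \frac{2293}{78}\right) 219 = - \frac{167389}{26}$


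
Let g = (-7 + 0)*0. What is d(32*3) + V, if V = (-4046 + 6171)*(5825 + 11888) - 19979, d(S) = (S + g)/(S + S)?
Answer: 75240293/2 ≈ 3.7620e+7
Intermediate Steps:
g = 0 (g = -7*0 = 0)
d(S) = ½ (d(S) = (S + 0)/(S + S) = S/((2*S)) = S*(1/(2*S)) = ½)
V = 37620146 (V = 2125*17713 - 19979 = 37640125 - 19979 = 37620146)
d(32*3) + V = ½ + 37620146 = 75240293/2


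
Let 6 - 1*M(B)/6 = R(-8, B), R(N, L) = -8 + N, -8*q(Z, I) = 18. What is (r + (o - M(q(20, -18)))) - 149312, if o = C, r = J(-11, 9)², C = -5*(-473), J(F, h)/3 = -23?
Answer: -142318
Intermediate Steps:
J(F, h) = -69 (J(F, h) = 3*(-23) = -69)
q(Z, I) = -9/4 (q(Z, I) = -⅛*18 = -9/4)
M(B) = 132 (M(B) = 36 - 6*(-8 - 8) = 36 - 6*(-16) = 36 + 96 = 132)
C = 2365
r = 4761 (r = (-69)² = 4761)
o = 2365
(r + (o - M(q(20, -18)))) - 149312 = (4761 + (2365 - 1*132)) - 149312 = (4761 + (2365 - 132)) - 149312 = (4761 + 2233) - 149312 = 6994 - 149312 = -142318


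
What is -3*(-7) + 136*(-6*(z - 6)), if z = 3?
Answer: 2469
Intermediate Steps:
-3*(-7) + 136*(-6*(z - 6)) = -3*(-7) + 136*(-6*(3 - 6)) = 21 + 136*(-6*(-3)) = 21 + 136*18 = 21 + 2448 = 2469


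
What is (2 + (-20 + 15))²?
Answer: 9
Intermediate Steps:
(2 + (-20 + 15))² = (2 - 5)² = (-3)² = 9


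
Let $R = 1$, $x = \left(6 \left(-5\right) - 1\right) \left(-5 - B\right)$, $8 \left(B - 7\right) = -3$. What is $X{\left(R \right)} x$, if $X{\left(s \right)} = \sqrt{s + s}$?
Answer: $\frac{2883 \sqrt{2}}{8} \approx 509.65$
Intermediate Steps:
$B = \frac{53}{8}$ ($B = 7 + \frac{1}{8} \left(-3\right) = 7 - \frac{3}{8} = \frac{53}{8} \approx 6.625$)
$x = \frac{2883}{8}$ ($x = \left(6 \left(-5\right) - 1\right) \left(-5 - \frac{53}{8}\right) = \left(-30 - 1\right) \left(-5 - \frac{53}{8}\right) = \left(-31\right) \left(- \frac{93}{8}\right) = \frac{2883}{8} \approx 360.38$)
$X{\left(s \right)} = \sqrt{2} \sqrt{s}$ ($X{\left(s \right)} = \sqrt{2 s} = \sqrt{2} \sqrt{s}$)
$X{\left(R \right)} x = \sqrt{2} \sqrt{1} \cdot \frac{2883}{8} = \sqrt{2} \cdot 1 \cdot \frac{2883}{8} = \sqrt{2} \cdot \frac{2883}{8} = \frac{2883 \sqrt{2}}{8}$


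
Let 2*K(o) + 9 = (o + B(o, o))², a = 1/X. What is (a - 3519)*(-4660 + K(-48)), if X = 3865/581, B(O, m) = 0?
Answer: 9554248685/773 ≈ 1.2360e+7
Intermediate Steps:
X = 3865/581 (X = 3865*(1/581) = 3865/581 ≈ 6.6523)
a = 581/3865 (a = 1/(3865/581) = 581/3865 ≈ 0.15032)
K(o) = -9/2 + o²/2 (K(o) = -9/2 + (o + 0)²/2 = -9/2 + o²/2)
(a - 3519)*(-4660 + K(-48)) = (581/3865 - 3519)*(-4660 + (-9/2 + (½)*(-48)²)) = -13600354*(-4660 + (-9/2 + (½)*2304))/3865 = -13600354*(-4660 + (-9/2 + 1152))/3865 = -13600354*(-4660 + 2295/2)/3865 = -13600354/3865*(-7025/2) = 9554248685/773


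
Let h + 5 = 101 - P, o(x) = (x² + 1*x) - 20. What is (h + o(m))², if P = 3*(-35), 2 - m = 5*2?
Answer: 56169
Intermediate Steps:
m = -8 (m = 2 - 5*2 = 2 - 1*10 = 2 - 10 = -8)
P = -105
o(x) = -20 + x + x² (o(x) = (x² + x) - 20 = (x + x²) - 20 = -20 + x + x²)
h = 201 (h = -5 + (101 - 1*(-105)) = -5 + (101 + 105) = -5 + 206 = 201)
(h + o(m))² = (201 + (-20 - 8 + (-8)²))² = (201 + (-20 - 8 + 64))² = (201 + 36)² = 237² = 56169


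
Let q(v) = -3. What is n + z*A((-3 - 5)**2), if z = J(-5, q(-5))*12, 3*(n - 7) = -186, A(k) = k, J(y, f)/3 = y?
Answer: -11575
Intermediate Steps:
J(y, f) = 3*y
n = -55 (n = 7 + (1/3)*(-186) = 7 - 62 = -55)
z = -180 (z = (3*(-5))*12 = -15*12 = -180)
n + z*A((-3 - 5)**2) = -55 - 180*(-3 - 5)**2 = -55 - 180*(-8)**2 = -55 - 180*64 = -55 - 11520 = -11575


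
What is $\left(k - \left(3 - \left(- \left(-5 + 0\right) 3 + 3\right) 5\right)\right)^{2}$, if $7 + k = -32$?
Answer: $2304$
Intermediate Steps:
$k = -39$ ($k = -7 - 32 = -39$)
$\left(k - \left(3 - \left(- \left(-5 + 0\right) 3 + 3\right) 5\right)\right)^{2} = \left(-39 - \left(3 - \left(- \left(-5 + 0\right) 3 + 3\right) 5\right)\right)^{2} = \left(-39 - \left(3 - \left(- \left(-5\right) 3 + 3\right) 5\right)\right)^{2} = \left(-39 - \left(3 - \left(\left(-1\right) \left(-15\right) + 3\right) 5\right)\right)^{2} = \left(-39 - \left(3 - \left(15 + 3\right) 5\right)\right)^{2} = \left(-39 + \left(-3 + 18 \cdot 5\right)\right)^{2} = \left(-39 + \left(-3 + 90\right)\right)^{2} = \left(-39 + 87\right)^{2} = 48^{2} = 2304$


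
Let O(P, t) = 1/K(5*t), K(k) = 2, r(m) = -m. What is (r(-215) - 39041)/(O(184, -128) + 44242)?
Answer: -25884/29495 ≈ -0.87757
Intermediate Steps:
O(P, t) = ½ (O(P, t) = 1/2 = ½)
(r(-215) - 39041)/(O(184, -128) + 44242) = (-1*(-215) - 39041)/(½ + 44242) = (215 - 39041)/(88485/2) = -38826*2/88485 = -25884/29495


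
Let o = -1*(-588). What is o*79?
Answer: 46452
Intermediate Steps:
o = 588
o*79 = 588*79 = 46452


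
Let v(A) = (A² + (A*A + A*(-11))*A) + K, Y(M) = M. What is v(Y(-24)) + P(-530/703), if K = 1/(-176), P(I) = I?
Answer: -2423183135/123728 ≈ -19585.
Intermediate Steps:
K = -1/176 ≈ -0.0056818
v(A) = -1/176 + A² + A*(A² - 11*A) (v(A) = (A² + (A*A + A*(-11))*A) - 1/176 = (A² + (A² - 11*A)*A) - 1/176 = (A² + A*(A² - 11*A)) - 1/176 = -1/176 + A² + A*(A² - 11*A))
v(Y(-24)) + P(-530/703) = (-1/176 + (-24)³ - 10*(-24)²) - 530/703 = (-1/176 - 13824 - 10*576) - 530*1/703 = (-1/176 - 13824 - 5760) - 530/703 = -3446785/176 - 530/703 = -2423183135/123728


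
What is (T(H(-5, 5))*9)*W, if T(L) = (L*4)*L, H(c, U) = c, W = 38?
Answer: 34200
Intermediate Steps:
T(L) = 4*L**2 (T(L) = (4*L)*L = 4*L**2)
(T(H(-5, 5))*9)*W = ((4*(-5)**2)*9)*38 = ((4*25)*9)*38 = (100*9)*38 = 900*38 = 34200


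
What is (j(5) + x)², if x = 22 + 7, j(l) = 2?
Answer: 961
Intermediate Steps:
x = 29
(j(5) + x)² = (2 + 29)² = 31² = 961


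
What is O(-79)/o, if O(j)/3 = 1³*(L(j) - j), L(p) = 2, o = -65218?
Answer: -243/65218 ≈ -0.0037260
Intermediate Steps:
O(j) = 6 - 3*j (O(j) = 3*(1³*(2 - j)) = 3*(1*(2 - j)) = 3*(2 - j) = 6 - 3*j)
O(-79)/o = (6 - 3*(-79))/(-65218) = (6 + 237)*(-1/65218) = 243*(-1/65218) = -243/65218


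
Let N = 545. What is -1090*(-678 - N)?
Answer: 1333070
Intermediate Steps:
-1090*(-678 - N) = -1090*(-678 - 1*545) = -1090*(-678 - 545) = -1090*(-1223) = 1333070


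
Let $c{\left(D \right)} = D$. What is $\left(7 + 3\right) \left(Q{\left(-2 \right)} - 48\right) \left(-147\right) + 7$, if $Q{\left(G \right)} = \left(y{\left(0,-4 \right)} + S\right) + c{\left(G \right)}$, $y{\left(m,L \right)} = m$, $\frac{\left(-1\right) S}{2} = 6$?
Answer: $91147$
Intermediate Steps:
$S = -12$ ($S = \left(-2\right) 6 = -12$)
$Q{\left(G \right)} = -12 + G$ ($Q{\left(G \right)} = \left(0 - 12\right) + G = -12 + G$)
$\left(7 + 3\right) \left(Q{\left(-2 \right)} - 48\right) \left(-147\right) + 7 = \left(7 + 3\right) \left(\left(-12 - 2\right) - 48\right) \left(-147\right) + 7 = 10 \left(-14 - 48\right) \left(-147\right) + 7 = 10 \left(-62\right) \left(-147\right) + 7 = \left(-620\right) \left(-147\right) + 7 = 91140 + 7 = 91147$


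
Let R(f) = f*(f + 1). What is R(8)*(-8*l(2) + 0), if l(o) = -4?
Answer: 2304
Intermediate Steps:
R(f) = f*(1 + f)
R(8)*(-8*l(2) + 0) = (8*(1 + 8))*(-8*(-4) + 0) = (8*9)*(32 + 0) = 72*32 = 2304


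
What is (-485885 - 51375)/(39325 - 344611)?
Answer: 268630/152643 ≈ 1.7599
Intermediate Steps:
(-485885 - 51375)/(39325 - 344611) = -537260/(-305286) = -537260*(-1/305286) = 268630/152643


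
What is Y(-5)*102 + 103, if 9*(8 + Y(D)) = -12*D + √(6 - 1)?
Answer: -33 + 34*√5/3 ≈ -7.6579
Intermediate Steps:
Y(D) = -8 - 4*D/3 + √5/9 (Y(D) = -8 + (-12*D + √(6 - 1))/9 = -8 + (-12*D + √5)/9 = -8 + (√5 - 12*D)/9 = -8 + (-4*D/3 + √5/9) = -8 - 4*D/3 + √5/9)
Y(-5)*102 + 103 = (-8 - 4/3*(-5) + √5/9)*102 + 103 = (-8 + 20/3 + √5/9)*102 + 103 = (-4/3 + √5/9)*102 + 103 = (-136 + 34*√5/3) + 103 = -33 + 34*√5/3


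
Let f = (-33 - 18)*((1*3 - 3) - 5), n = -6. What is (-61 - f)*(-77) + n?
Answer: 24326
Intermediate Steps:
f = 255 (f = -51*((3 - 3) - 5) = -51*(0 - 5) = -51*(-5) = 255)
(-61 - f)*(-77) + n = (-61 - 1*255)*(-77) - 6 = (-61 - 255)*(-77) - 6 = -316*(-77) - 6 = 24332 - 6 = 24326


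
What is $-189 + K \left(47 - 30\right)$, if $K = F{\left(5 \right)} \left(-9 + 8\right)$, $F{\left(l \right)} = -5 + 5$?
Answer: $-189$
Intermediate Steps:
$F{\left(l \right)} = 0$
$K = 0$ ($K = 0 \left(-9 + 8\right) = 0 \left(-1\right) = 0$)
$-189 + K \left(47 - 30\right) = -189 + 0 \left(47 - 30\right) = -189 + 0 \cdot 17 = -189 + 0 = -189$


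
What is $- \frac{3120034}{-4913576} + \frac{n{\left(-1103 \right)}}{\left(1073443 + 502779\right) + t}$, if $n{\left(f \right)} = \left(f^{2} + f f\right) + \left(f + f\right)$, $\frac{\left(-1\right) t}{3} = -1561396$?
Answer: $\frac{7869413568213}{7690250081540} \approx 1.0233$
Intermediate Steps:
$t = 4684188$ ($t = \left(-3\right) \left(-1561396\right) = 4684188$)
$n{\left(f \right)} = 2 f + 2 f^{2}$ ($n{\left(f \right)} = \left(f^{2} + f^{2}\right) + 2 f = 2 f^{2} + 2 f = 2 f + 2 f^{2}$)
$- \frac{3120034}{-4913576} + \frac{n{\left(-1103 \right)}}{\left(1073443 + 502779\right) + t} = - \frac{3120034}{-4913576} + \frac{2 \left(-1103\right) \left(1 - 1103\right)}{\left(1073443 + 502779\right) + 4684188} = \left(-3120034\right) \left(- \frac{1}{4913576}\right) + \frac{2 \left(-1103\right) \left(-1102\right)}{1576222 + 4684188} = \frac{1560017}{2456788} + \frac{2431012}{6260410} = \frac{1560017}{2456788} + 2431012 \cdot \frac{1}{6260410} = \frac{1560017}{2456788} + \frac{1215506}{3130205} = \frac{7869413568213}{7690250081540}$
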